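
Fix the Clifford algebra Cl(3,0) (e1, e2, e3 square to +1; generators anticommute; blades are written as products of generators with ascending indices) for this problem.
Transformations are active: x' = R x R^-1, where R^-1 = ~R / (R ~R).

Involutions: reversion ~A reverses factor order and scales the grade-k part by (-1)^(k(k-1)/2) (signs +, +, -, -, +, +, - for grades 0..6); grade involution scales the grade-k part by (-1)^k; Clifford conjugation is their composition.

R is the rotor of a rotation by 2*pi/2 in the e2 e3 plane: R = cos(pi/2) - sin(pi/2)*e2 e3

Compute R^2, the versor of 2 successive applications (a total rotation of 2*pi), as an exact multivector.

Rotor phase runs at HALF the rotation angle; powers of one rotor simply add phase, so after 2 steps in e2 e3 the phase is 2*pi/2 = pi and R^2 = cos(pi) - sin(pi)*e2 e3.
cos(pi) = -1 and sin(pi) = 0, so R^2 = -1. The total rotation 2*pi is 1 full turn, so every vector returns to itself, yet the rotor is -1, on the OTHER sheet of the double cover (an odd number of 2*pi turns).
Answer: -1


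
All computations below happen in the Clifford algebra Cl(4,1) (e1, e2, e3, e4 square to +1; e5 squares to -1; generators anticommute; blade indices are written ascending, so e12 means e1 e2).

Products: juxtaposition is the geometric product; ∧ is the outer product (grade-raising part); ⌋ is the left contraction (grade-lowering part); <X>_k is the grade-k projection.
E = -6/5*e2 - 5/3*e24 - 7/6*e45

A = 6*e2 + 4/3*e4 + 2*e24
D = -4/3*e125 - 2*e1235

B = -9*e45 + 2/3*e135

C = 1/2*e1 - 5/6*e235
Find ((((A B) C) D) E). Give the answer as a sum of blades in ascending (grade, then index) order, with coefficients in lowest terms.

step 1: -12*e5 - 18*e25 - 54*e245 - 4*e1235 + 8/9*e1345 - 4/3*e12345
step 2: 10/3*e1 - 15*e3 + 10/9*e14 + 6*e15 - 10*e23 - 45*e34 - 20/27*e124 - 9*e125 + 2*e235 - 4/9*e345 + 27*e1245 - 2/3*e2345
step 3: 12 + 4*e1 + 8*e2 - 18*e3 - 36*e4 - 8/3*e13 + 4/3*e14 - 20*e15 - 12*e23 - 40/9*e25 - 54*e34 - 80/81*e45 - 8/9*e124 + 30*e125 + 8/9*e134 - 40/3*e135 - 20/3*e235 - 40/27*e245 + 40/27*e345 - 16/27*e1234 + 20*e1235 - 90*e1245 + 20/9*e2345 + 60*e12345
step 4: -10264/1215 - 40/27*e1 - 29432/405*e2 - 6532/405*e3 - 40/3*e4 + 2770/81*e5 + 4609/45*e12 + 80/81*e13 + 334/15*e14 - 1040/9*e15 + 8884/135*e23 - 7832/135*e24 - 400/243*e25 - 20*e34 + 1817/27*e35 - 130/27*e45 - 10082/135*e123 - 601/15*e124 - 620/27*e125 + 244/15*e134 - 3376/27*e135 + 160/3*e145 + 1916/45*e234 - 200/81*e235 - 220/27*e245 + 113/9*e345 - 1298/45*e1234 + 1352/81*e1235 + 100/3*e1245 + 976/9*e1345 + 142/9*e2345 - 200/9*e12345
Answer: -10264/1215 - 40/27*e1 - 29432/405*e2 - 6532/405*e3 - 40/3*e4 + 2770/81*e5 + 4609/45*e12 + 80/81*e13 + 334/15*e14 - 1040/9*e15 + 8884/135*e23 - 7832/135*e24 - 400/243*e25 - 20*e34 + 1817/27*e35 - 130/27*e45 - 10082/135*e123 - 601/15*e124 - 620/27*e125 + 244/15*e134 - 3376/27*e135 + 160/3*e145 + 1916/45*e234 - 200/81*e235 - 220/27*e245 + 113/9*e345 - 1298/45*e1234 + 1352/81*e1235 + 100/3*e1245 + 976/9*e1345 + 142/9*e2345 - 200/9*e12345


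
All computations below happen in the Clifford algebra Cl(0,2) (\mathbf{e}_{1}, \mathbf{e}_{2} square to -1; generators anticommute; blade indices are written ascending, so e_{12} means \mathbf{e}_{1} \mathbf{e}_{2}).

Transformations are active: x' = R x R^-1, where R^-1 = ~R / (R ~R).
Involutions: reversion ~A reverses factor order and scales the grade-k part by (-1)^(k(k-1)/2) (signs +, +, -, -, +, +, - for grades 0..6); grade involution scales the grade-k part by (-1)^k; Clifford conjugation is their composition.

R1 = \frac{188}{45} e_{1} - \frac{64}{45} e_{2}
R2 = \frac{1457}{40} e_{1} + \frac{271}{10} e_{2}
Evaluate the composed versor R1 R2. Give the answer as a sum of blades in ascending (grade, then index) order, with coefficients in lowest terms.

Distribute over the terms of R1 (each basis-blade product reordered to ascending indices, repeated generators contracted through their squares):
(\frac{188}{45} e_{1}) R2 = -\frac{68479}{450} + \frac{25474}{225} e_{12}
(-\frac{64}{45} e_{2}) R2 = \frac{8672}{225} + \frac{11656}{225} e_{12}
Summing the partial products and collecting blades:
Answer: -\frac{3409}{30} + \frac{7426}{45} e_{12}


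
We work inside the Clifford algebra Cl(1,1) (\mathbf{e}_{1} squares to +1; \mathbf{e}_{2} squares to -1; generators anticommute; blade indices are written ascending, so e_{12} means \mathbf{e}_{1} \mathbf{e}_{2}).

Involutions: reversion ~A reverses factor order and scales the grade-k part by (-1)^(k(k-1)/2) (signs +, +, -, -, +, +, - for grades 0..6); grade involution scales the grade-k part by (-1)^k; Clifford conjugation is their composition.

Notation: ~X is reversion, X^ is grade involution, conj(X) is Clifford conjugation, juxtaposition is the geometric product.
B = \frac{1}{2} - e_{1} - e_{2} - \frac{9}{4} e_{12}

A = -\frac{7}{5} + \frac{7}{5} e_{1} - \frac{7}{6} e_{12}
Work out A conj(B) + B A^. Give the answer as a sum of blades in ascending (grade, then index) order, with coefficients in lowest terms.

first term: -\frac{77}{40} + \frac{7}{15} e_{1} + \frac{35}{12} e_{2} - \frac{7}{3} e_{12}
second term: \frac{133}{40} + \frac{28}{15} e_{1} - \frac{7}{12} e_{2} + \frac{7}{6} e_{12}
Answer: \frac{7}{5} + \frac{7}{3} e_{1} + \frac{7}{3} e_{2} - \frac{7}{6} e_{12}


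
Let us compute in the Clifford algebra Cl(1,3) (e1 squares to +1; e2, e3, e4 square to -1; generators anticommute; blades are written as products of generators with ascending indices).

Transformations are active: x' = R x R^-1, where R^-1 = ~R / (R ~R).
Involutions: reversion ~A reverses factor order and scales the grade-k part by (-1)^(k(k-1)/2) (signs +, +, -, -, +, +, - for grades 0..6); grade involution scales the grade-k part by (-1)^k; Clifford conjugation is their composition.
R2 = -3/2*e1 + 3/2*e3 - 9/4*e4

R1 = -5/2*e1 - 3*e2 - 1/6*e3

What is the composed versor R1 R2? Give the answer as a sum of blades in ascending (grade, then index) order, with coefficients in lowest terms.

Distribute over the terms of R1 (each basis-blade product reordered to ascending indices, repeated generators contracted through their squares):
(-5/2*e1) R2 = 15/4 - 15/4*e1 e3 + 45/8*e1 e4
(-3*e2) R2 = -9/2*e1 e2 - 9/2*e2 e3 + 27/4*e2 e4
(-1/6*e3) R2 = 1/4 - 1/4*e1 e3 + 3/8*e3 e4
Summing the partial products and collecting blades:
Answer: 4 - 9/2*e1 e2 - 4*e1 e3 + 45/8*e1 e4 - 9/2*e2 e3 + 27/4*e2 e4 + 3/8*e3 e4


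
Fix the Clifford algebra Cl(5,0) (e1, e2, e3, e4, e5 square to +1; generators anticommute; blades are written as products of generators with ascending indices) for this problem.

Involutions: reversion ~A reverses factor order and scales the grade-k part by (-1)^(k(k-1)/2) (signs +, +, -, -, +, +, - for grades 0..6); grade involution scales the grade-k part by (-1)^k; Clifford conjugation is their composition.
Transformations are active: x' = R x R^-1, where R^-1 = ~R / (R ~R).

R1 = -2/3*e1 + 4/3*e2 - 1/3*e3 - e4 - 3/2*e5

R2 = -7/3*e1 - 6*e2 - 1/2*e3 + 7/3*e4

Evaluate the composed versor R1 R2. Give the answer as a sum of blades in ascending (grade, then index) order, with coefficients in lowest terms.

Distribute over the terms of R2 (each basis-blade product reordered to ascending indices, repeated generators contracted through their squares):
R1 (-7/3*e1) = 14/9 + 28/9*e1 e2 - 7/9*e1 e3 - 7/3*e1 e4 - 7/2*e1 e5
R1 (-6*e2) = -8 + 4*e1 e2 - 2*e2 e3 - 6*e2 e4 - 9*e2 e5
R1 (-1/2*e3) = 1/6 + 1/3*e1 e3 - 2/3*e2 e3 - 1/2*e3 e4 - 3/4*e3 e5
R1 (7/3*e4) = -7/3 - 14/9*e1 e4 + 28/9*e2 e4 - 7/9*e3 e4 + 7/2*e4 e5
Summing the partial products and collecting blades:
Answer: -155/18 + 64/9*e1 e2 - 4/9*e1 e3 - 35/9*e1 e4 - 7/2*e1 e5 - 8/3*e2 e3 - 26/9*e2 e4 - 9*e2 e5 - 23/18*e3 e4 - 3/4*e3 e5 + 7/2*e4 e5


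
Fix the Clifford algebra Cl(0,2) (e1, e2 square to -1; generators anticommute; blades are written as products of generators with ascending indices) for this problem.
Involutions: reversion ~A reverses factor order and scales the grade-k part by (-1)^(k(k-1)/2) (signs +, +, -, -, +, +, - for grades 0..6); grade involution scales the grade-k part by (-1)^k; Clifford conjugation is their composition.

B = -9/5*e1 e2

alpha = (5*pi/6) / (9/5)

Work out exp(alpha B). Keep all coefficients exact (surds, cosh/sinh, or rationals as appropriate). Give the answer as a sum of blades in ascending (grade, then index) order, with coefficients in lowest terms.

B^2 = (-9/5)^2*(e1 e2)^2 = 81/25*(-1) = -81/25 (a basis 2-blade squares to minus the product of its generators' squares).
B^2 = -81/25 — the negative square puts this in the circular regime; l = 9/5, alpha*l = 5*pi/6, so exp(alpha B) = cos(5*pi/6) + (sin(5*pi/6)/(9/5))*B = -sqrt(3)/2 + (5/18)*B.
Answer: -sqrt(3)/2 - 1/2*e1 e2


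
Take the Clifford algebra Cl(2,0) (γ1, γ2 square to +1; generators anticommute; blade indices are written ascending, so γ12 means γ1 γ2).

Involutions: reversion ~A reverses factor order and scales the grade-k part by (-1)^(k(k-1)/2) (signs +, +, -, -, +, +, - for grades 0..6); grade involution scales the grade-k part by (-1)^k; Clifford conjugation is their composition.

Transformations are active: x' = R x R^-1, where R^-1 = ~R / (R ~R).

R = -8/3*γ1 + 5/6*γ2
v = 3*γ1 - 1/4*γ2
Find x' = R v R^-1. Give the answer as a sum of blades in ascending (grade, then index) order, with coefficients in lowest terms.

~R = -8/3*γ1 + 5/6*γ2, and R ~R = 281/36, so R^-1 = ~R / (281/36).
R v = -197/24 - 11/6*γ12
Answer: 733/281*γ1 - 1689/1124*γ2


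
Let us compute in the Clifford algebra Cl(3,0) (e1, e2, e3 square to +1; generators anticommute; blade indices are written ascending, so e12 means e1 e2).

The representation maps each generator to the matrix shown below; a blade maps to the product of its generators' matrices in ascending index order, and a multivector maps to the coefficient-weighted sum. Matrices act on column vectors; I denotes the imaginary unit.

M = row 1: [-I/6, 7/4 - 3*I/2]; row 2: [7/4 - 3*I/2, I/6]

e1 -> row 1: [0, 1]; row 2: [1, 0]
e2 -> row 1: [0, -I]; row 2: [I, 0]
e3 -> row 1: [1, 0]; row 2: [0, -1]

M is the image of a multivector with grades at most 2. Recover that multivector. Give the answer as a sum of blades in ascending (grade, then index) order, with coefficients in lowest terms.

Method: 1, rho(e1), rho(e2), rho(e3) form a trace-orthogonal basis of the 2x2 complex matrices (tr(X Y) = 2 if X = Y, else 0), so M = m0*1 + m1*rho(e1) + m2*rho(e2) + m3*rho(e3) with m0 = tr(M)/2 = 0, m1 = tr(M rho(e1))/2 = 7/4 - 3*I/2, m2 = tr(M rho(e2))/2 = 0, m3 = tr(M rho(e3))/2 = -I/6.
Multiplying table entries, the bivector images are rho(e12) = I*rho(e3), rho(e13) = -I*rho(e2), rho(e23) = I*rho(e1); with real blade coefficients the real parts of m0..m3 are the coefficients of 1, e1, e2, e3 and the imaginary parts give the bivectors (e23: Im m1, e13: -Im m2, e12: Im m3).
Answer: 7/4*e1 - 1/6*e12 - 3/2*e23


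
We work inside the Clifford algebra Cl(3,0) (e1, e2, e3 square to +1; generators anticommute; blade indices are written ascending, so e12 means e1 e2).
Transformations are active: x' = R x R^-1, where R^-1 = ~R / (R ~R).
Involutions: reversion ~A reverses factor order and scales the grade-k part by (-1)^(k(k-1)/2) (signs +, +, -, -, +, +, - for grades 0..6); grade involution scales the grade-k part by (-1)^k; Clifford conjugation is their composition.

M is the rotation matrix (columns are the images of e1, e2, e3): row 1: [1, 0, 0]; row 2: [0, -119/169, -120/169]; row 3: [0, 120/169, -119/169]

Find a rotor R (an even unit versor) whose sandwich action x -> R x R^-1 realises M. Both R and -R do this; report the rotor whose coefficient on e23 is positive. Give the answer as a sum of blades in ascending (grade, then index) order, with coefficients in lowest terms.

Method: write R = a + b12*e12 + b13*e13 + b23*e23 with a^2 + b12^2 + b13^2 + b23^2 = 1 (so R^-1 = ~R). Expanding the columns R e_j ~R gives tr M = 4a^2 - 1 and, from the antisymmetric part, M21 - M12 = -4a*b12, M13 - M31 = 4a*b13, M32 - M23 = -4a*b23.
Here tr M = -69/169, so a^2 = (1 + tr M)/4 = 25/169 and a = ±5/13. Taking a = 5/13: M21 - M12 = 0, M13 - M31 = 0, M32 - M23 = 240/169, giving b12 = 0, b13 = 0, b23 = -12/13, i.e. R = 5/13 - 12/13*e23.
Its e23 coefficient is negative, so report the other preimage -R.
Answer: -5/13 + 12/13*e23. Note: both R and -R realise this M (trace -69/169); the covering map identifies them, and the e23-coefficient sign is the tie-breaker.


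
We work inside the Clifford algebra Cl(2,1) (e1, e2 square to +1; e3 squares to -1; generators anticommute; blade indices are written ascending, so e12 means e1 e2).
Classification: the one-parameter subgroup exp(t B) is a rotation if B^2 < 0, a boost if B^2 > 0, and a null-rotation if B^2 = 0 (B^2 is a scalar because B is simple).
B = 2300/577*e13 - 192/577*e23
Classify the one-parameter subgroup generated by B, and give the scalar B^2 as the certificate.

B^2 term by term: the squares give (2300/577)^2*(e13)^2 + (-192/577)^2*(e23)^2 = 5290000/332929*(+1) + 36864/332929*(+1) = 16 (each basis 2-blade squares to minus the product of its generators' squares); cross terms between blades sharing an index anticommute and cancel. So B^2 = 16.
Answer: boost, certificate B^2 = 16. Because 16 is invariant under every versor sandwich, the classification follows from its sign alone.


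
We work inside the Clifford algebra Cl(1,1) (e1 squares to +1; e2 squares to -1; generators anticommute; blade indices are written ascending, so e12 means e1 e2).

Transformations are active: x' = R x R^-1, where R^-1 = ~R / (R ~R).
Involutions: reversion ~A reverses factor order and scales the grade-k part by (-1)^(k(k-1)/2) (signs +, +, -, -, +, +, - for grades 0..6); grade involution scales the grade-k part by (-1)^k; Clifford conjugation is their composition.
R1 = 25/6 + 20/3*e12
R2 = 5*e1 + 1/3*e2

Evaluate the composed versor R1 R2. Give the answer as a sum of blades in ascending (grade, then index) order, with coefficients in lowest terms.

Distribute over the terms of R1 (each basis-blade product reordered to ascending indices, repeated generators contracted through their squares):
(25/6) R2 = 125/6*e1 + 25/18*e2
(20/3*e12) R2 = -20/9*e1 - 100/3*e2
Summing the partial products and collecting blades:
Answer: 335/18*e1 - 575/18*e2


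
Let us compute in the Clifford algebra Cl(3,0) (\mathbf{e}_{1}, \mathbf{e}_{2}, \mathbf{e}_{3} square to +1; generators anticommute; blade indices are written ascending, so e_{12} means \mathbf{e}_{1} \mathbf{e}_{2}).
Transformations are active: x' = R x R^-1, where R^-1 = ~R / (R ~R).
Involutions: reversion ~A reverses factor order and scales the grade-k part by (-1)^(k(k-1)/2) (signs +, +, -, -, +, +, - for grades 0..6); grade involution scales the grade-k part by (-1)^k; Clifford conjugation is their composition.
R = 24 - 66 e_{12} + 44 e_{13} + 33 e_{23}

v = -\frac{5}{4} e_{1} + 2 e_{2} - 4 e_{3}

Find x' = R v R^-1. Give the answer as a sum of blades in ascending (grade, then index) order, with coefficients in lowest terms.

~R = 24 + 66 e_{12} - 44 e_{13} - 33 e_{23}, and R ~R = 7957, so R^-1 = ~R / (7957).
R v = -338 e_{1} - \frac{333}{2} e_{2} - 107 e_{3} + \frac{539}{4} e_{123}
Answer: \frac{10463}{31828} e_{1} - \frac{35764}{7957} e_{2} + \frac{8905}{7957} e_{3}


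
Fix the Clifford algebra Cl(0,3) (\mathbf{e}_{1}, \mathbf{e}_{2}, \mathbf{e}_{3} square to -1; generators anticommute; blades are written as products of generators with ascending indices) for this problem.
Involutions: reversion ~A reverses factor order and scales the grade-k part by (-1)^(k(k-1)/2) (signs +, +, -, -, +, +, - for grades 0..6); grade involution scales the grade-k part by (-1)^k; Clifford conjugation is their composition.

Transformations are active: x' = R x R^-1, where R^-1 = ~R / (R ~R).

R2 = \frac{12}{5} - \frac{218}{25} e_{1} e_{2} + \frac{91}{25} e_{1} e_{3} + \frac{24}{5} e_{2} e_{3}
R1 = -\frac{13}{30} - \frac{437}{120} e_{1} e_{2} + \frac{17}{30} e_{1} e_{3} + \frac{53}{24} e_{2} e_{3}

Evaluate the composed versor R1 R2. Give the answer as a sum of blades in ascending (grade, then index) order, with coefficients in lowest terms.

Distribute over the terms of R1 (each basis-blade product reordered to ascending indices, repeated generators contracted through their squares):
(-\frac{13}{30}) R2 = -\frac{26}{25} + \frac{1417}{375} e_{1} e_{2} - \frac{1183}{750} e_{1} e_{3} - \frac{52}{25} e_{2} e_{3}
(-\frac{437}{120} e_{1} e_{2}) R2 = -\frac{47633}{1500} - \frac{437}{50} e_{1} e_{2} + \frac{437}{25} e_{1} e_{3} - \frac{39767}{3000} e_{2} e_{3}
(\frac{17}{30} e_{1} e_{3}) R2 = -\frac{1547}{750} + \frac{68}{25} e_{1} e_{2} + \frac{34}{25} e_{1} e_{3} + \frac{1853}{375} e_{2} e_{3}
(\frac{53}{24} e_{2} e_{3}) R2 = -\frac{53}{5} - \frac{4823}{600} e_{1} e_{2} - \frac{5777}{300} e_{1} e_{3} + \frac{53}{10} e_{2} e_{3}
Summing the partial products and collecting blades:
Answer: -\frac{22729}{500} - \frac{30839}{3000} e_{1} e_{2} - \frac{997}{500} e_{1} e_{3} - \frac{15283}{3000} e_{2} e_{3}


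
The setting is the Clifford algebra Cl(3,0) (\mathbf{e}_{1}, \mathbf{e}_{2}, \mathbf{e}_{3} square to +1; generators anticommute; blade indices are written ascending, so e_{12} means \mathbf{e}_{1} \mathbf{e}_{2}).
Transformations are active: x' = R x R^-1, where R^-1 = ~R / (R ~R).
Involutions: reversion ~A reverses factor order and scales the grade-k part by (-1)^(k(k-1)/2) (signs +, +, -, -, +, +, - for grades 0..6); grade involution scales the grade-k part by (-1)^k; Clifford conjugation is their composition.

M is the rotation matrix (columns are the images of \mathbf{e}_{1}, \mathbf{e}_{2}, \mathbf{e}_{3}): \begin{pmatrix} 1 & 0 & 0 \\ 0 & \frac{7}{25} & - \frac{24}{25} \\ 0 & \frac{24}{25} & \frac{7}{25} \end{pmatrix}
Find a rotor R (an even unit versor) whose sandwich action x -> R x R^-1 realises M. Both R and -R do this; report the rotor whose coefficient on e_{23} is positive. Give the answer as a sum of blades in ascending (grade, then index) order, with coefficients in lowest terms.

Method: write R = a + b12*e_{12} + b13*e_{13} + b23*e_{23} with a^2 + b12^2 + b13^2 + b23^2 = 1 (so R^-1 = ~R). Expanding the columns R e_j ~R gives tr M = 4a^2 - 1 and, from the antisymmetric part, M21 - M12 = -4a*b12, M13 - M31 = 4a*b13, M32 - M23 = -4a*b23.
Here tr M = \frac{39}{25}, so a^2 = (1 + tr M)/4 = \frac{16}{25} and a = ±\frac{4}{5}. Taking a = \frac{4}{5}: M21 - M12 = 0, M13 - M31 = 0, M32 - M23 = \frac{48}{25}, giving b12 = 0, b13 = 0, b23 = -\frac{3}{5}, i.e. R = \frac{4}{5} - \frac{3}{5} e_{23}.
Its e_{23} coefficient is negative, so report the other preimage -R.
Answer: -\frac{4}{5} + \frac{3}{5} e_{23}. Why the constraint matters: R and -R act identically through the sandwich — M has trace \frac{39}{25} either way — so only the sign condition on e_{23} picks one of the two preimages.


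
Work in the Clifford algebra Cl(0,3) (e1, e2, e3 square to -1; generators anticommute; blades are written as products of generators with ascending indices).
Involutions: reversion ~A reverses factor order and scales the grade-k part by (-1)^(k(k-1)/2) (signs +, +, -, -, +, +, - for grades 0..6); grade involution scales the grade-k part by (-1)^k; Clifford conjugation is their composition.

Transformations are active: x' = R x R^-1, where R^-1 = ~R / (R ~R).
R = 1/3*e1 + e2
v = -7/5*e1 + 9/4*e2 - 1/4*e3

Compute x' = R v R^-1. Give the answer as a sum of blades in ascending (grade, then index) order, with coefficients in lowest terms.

~R = 1/3*e1 + e2, and R ~R = -10/9, so R^-1 = ~R / (-10/9).
R v = -107/60 + 43/20*e1 e2 - 1/12*e1 e3 - 1/4*e2 e3
Answer: 247/100*e1 + 24/25*e2 + 1/4*e3


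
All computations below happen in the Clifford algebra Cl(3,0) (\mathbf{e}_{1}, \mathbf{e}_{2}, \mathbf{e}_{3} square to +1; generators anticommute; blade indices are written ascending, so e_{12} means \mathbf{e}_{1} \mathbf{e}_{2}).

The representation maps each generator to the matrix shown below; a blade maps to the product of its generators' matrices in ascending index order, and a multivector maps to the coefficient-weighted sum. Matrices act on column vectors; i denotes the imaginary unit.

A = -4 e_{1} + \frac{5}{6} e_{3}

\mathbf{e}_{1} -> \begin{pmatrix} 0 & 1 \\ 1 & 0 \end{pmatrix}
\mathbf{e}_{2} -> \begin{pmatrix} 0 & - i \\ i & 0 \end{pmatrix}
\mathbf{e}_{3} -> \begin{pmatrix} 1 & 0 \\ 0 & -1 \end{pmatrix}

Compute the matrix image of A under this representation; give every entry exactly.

M = (-4)*rho(e_{1}) + (\frac{5}{6})*rho(e_{3}), summed entrywise:
Answer: \begin{pmatrix} \frac{5}{6} & -4 \\ -4 & - \frac{5}{6} \end{pmatrix}


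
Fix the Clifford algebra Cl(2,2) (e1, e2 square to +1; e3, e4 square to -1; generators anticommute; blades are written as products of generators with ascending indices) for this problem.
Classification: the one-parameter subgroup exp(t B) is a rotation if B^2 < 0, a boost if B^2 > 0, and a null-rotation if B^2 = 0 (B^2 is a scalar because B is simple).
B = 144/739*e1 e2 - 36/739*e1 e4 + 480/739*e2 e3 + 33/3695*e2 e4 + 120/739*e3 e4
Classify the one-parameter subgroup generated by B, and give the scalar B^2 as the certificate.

B^2 term by term: the squares give (144/739)^2*(e1 e2)^2 + (-36/739)^2*(e1 e4)^2 + (480/739)^2*(e2 e3)^2 + (33/3695)^2*(e2 e4)^2 + (120/739)^2*(e3 e4)^2 = 20736/546121*(-1) + 1296/546121*(+1) + 230400/546121*(+1) + 1089/13653025*(+1) + 14400/546121*(-1) = 9/25 (each basis 2-blade squares to minus the product of its generators' squares); cross terms between blades sharing an index anticommute and cancel; the commuting (index-disjoint) pairs give grade-4 terms 2*c*c'*(blade product), which cancel blade by blade — e1 e2 e3 e4: 34560/546121 - 34560/546121 = 0 — confirming B is simple. So B^2 = 9/25.
Answer: boost, certificate B^2 = 9/25. One invariant decides it: the square 9/25 survives every conjugation, and its sign is exactly the classification.


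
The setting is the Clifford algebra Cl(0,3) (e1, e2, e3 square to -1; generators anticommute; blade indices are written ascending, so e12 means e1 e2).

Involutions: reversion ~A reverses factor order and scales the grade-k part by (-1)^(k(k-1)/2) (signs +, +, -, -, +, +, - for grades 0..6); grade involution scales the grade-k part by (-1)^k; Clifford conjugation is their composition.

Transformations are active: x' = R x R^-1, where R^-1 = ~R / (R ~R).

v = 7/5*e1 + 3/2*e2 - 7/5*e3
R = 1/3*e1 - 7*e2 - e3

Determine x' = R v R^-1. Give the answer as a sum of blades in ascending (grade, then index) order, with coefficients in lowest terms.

~R = 1/3*e1 - 7*e2 - e3, and R ~R = -451/9, so R^-1 = ~R / (-451/9).
R v = 259/30 + 103/10*e12 + 14/15*e13 + 113/10*e23
Answer: -3416/2255*e1 + 4113/4510*e2 + 3934/2255*e3


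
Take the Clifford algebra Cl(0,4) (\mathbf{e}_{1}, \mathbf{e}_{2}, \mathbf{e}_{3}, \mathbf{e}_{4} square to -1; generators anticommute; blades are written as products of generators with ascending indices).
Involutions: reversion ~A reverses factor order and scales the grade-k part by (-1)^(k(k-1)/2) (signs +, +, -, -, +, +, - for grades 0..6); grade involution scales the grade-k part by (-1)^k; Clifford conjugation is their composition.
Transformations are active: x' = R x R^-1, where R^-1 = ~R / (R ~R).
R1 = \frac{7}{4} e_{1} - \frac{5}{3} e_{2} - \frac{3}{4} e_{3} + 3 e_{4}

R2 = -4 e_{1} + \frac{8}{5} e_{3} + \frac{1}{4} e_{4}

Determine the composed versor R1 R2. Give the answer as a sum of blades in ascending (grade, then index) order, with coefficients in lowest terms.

Distribute over the terms of R2 (each basis-blade product reordered to ascending indices, repeated generators contracted through their squares):
R1 (-4 e_{1}) = 7 - \frac{20}{3} e_{1} e_{2} - 3 e_{1} e_{3} + 12 e_{1} e_{4}
R1 (\frac{8}{5} e_{3}) = \frac{6}{5} + \frac{14}{5} e_{1} e_{3} - \frac{8}{3} e_{2} e_{3} - \frac{24}{5} e_{3} e_{4}
R1 (\frac{1}{4} e_{4}) = -\frac{3}{4} + \frac{7}{16} e_{1} e_{4} - \frac{5}{12} e_{2} e_{4} - \frac{3}{16} e_{3} e_{4}
Summing the partial products and collecting blades:
Answer: \frac{149}{20} - \frac{20}{3} e_{1} e_{2} - \frac{1}{5} e_{1} e_{3} + \frac{199}{16} e_{1} e_{4} - \frac{8}{3} e_{2} e_{3} - \frac{5}{12} e_{2} e_{4} - \frac{399}{80} e_{3} e_{4}


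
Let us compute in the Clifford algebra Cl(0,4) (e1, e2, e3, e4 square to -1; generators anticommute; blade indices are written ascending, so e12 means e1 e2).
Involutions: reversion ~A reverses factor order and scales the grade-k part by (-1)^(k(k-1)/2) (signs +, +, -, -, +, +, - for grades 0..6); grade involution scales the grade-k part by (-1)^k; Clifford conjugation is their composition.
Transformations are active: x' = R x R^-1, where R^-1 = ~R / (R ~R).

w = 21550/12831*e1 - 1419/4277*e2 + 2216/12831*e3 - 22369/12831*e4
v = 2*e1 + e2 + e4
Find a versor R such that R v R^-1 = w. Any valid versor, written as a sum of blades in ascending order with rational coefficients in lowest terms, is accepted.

Reasoning: v^2 = w^2 = -6 since conjugation preserves the quadratic form; R = v + w = 47212/12831*e1 + 2858/4277*e2 + 2216/12831*e3 - 9538/12831*e4 is then valid when invertible, keeping its own part and reversing (v - w)/2.
Answer: 47212/12831*e1 + 2858/4277*e2 + 2216/12831*e3 - 9538/12831*e4


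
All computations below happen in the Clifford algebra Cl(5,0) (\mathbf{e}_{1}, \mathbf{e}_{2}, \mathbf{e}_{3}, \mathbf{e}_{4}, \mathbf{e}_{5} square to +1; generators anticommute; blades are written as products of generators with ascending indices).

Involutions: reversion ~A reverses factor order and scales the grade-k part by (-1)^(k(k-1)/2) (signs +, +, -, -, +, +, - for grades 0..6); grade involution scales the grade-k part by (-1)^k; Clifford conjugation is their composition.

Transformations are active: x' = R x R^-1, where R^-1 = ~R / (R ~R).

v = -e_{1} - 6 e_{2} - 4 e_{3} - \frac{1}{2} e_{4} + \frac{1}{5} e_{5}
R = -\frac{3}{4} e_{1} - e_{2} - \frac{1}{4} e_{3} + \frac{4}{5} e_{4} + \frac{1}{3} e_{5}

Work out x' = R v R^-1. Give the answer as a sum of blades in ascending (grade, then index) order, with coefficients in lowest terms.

~R = -\frac{3}{4} e_{1} - e_{2} - \frac{1}{4} e_{3} + \frac{4}{5} e_{4} + \frac{1}{3} e_{5}, and R ~R = \frac{4277}{1800}, so R^-1 = ~R / (\frac{4277}{1800}).
R v = \frac{89}{12} + \frac{7}{2} e_{1} e_{2} + \frac{11}{4} e_{1} e_{3} + \frac{47}{40} e_{1} e_{4} + \frac{11}{60} e_{1} e_{5} + \frac{5}{2} e_{2} e_{3} + \frac{53}{10} e_{2} e_{4} + \frac{9}{5} e_{2} e_{5} + \frac{133}{40} e_{3} e_{4} + \frac{77}{60} e_{3} e_{5} + \frac{49}{150} e_{4} e_{5}
Answer: -\frac{15748}{4277} e_{1} - \frac{1038}{4277} e_{2} + \frac{10433}{4277} e_{3} + \frac{46997}{8554} e_{4} + \frac{40223}{21385} e_{5}


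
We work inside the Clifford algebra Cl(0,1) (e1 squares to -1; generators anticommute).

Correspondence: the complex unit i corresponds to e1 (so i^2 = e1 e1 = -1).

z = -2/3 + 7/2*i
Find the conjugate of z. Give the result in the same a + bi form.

In blades: z = -2/3 + 7/2*e1.
Conjugation here is Clifford conjugation: the scalar is fixed and the grade-1 and grade-2 blades all flip sign, giving -2/3 - 7/2*e1; translating back:
Answer: -2/3 - 7/2*i


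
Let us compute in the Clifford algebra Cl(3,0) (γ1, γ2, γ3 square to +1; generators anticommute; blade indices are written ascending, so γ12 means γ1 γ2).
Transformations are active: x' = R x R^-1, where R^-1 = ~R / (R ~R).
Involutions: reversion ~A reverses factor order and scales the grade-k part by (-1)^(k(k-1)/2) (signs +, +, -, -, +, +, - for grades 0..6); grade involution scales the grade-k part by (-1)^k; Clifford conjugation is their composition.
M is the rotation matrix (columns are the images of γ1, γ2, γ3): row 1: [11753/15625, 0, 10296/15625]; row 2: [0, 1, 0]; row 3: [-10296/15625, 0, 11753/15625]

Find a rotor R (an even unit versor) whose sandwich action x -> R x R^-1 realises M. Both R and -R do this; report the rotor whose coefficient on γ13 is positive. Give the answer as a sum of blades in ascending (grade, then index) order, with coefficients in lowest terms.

Method: write R = a + b12*γ12 + b13*γ13 + b23*γ23 with a^2 + b12^2 + b13^2 + b23^2 = 1 (so R^-1 = ~R). Expanding the columns R e_j ~R gives tr M = 4a^2 - 1 and, from the antisymmetric part, M21 - M12 = -4a*b12, M13 - M31 = 4a*b13, M32 - M23 = -4a*b23.
Here tr M = 39131/15625, so a^2 = (1 + tr M)/4 = 13689/15625 and a = ±117/125. Taking a = 117/125: M21 - M12 = 0, M13 - M31 = 20592/15625, M32 - M23 = 0, giving b12 = 0, b13 = 44/125, b23 = 0, i.e. R = 117/125 + 44/125*γ13.
Its γ13 coefficient is already positive.
Answer: 117/125 + 44/125*γ13. Note: both R and -R realise this M (trace 39131/15625); the covering map identifies them, and the γ13-coefficient sign is the tie-breaker.


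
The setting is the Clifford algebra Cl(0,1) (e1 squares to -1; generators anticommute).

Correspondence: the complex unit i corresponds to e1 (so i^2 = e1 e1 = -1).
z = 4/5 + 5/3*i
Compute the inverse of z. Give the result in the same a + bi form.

In blades: z = 4/5 + 5/3*e1.
With qbar = 4/5 - 5/3*e1 (scalar fixed, mapped units negated), z qbar = 769/225 (the sum of squared coefficients), so z^-1 = qbar / (769/225) = 180/769 - 375/769*e1; translating back:
Answer: 180/769 - 375/769*i


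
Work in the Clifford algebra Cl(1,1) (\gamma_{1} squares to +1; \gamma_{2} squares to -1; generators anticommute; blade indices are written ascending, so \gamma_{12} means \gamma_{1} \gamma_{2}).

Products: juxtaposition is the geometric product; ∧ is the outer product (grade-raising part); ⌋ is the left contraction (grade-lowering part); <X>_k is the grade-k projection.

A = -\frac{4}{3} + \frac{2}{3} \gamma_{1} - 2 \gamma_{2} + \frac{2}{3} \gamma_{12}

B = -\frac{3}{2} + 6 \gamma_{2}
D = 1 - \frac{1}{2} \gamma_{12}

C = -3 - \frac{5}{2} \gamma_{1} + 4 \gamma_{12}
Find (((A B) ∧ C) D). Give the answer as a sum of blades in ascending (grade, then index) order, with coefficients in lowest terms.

step 1: 14 - 5 \gamma_{1} - 5 \gamma_{2} + 3 \gamma_{12}
step 2: -42 - 20 \gamma_{1} + 15 \gamma_{2} + \frac{69}{2} \gamma_{12}
step 3: -\frac{237}{4} - \frac{55}{2} \gamma_{1} + 25 \gamma_{2} + \frac{111}{2} \gamma_{12}
Answer: -\frac{237}{4} - \frac{55}{2} \gamma_{1} + 25 \gamma_{2} + \frac{111}{2} \gamma_{12}


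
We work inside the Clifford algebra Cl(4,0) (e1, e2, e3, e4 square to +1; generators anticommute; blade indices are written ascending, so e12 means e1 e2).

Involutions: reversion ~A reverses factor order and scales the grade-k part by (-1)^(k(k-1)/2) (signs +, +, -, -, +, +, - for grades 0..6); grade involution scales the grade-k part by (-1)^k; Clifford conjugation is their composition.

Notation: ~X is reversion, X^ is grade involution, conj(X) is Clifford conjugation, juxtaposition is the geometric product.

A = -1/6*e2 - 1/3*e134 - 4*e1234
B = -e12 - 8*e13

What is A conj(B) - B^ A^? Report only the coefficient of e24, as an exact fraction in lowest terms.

first term: 1/6*e1 + 8/3*e4 - 32*e24 + 4*e34 + 4/3*e123 - 1/3*e234
second term: -1/6*e1 + 8/3*e4 + 32*e24 - 4*e34 + 4/3*e123 + 1/3*e234
Answer: -64


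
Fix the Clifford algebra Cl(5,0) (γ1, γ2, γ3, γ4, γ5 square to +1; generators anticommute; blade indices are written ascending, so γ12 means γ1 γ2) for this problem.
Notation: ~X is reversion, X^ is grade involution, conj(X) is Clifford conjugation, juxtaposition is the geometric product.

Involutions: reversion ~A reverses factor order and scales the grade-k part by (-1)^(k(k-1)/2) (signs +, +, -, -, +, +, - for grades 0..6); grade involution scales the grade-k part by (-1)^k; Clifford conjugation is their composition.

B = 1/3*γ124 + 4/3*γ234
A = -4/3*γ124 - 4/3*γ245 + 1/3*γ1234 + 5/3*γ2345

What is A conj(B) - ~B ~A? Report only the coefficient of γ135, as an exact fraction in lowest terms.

first term: 4/9 - 4/9*γ1 - 1/9*γ3 + 20/9*γ5 - 16/9*γ13 - 4/9*γ15 + 16/9*γ35 + 5/9*γ135
second term: 4/9 - 4/9*γ1 - 1/9*γ3 + 20/9*γ5 + 16/9*γ13 + 4/9*γ15 - 16/9*γ35 - 5/9*γ135
Answer: 10/9


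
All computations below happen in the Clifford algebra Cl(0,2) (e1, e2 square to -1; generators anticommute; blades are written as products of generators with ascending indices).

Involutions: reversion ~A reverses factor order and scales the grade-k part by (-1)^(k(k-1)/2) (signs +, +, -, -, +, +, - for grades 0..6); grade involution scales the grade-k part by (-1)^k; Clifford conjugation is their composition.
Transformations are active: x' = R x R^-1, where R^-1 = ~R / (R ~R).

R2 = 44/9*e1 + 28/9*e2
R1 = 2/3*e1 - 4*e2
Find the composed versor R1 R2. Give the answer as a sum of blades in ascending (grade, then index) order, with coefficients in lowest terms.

Distribute over the terms of R1 (each basis-blade product reordered to ascending indices, repeated generators contracted through their squares):
(2/3*e1) R2 = -88/27 + 56/27*e1 e2
(-4*e2) R2 = 112/9 + 176/9*e1 e2
Summing the partial products and collecting blades:
Answer: 248/27 + 584/27*e1 e2


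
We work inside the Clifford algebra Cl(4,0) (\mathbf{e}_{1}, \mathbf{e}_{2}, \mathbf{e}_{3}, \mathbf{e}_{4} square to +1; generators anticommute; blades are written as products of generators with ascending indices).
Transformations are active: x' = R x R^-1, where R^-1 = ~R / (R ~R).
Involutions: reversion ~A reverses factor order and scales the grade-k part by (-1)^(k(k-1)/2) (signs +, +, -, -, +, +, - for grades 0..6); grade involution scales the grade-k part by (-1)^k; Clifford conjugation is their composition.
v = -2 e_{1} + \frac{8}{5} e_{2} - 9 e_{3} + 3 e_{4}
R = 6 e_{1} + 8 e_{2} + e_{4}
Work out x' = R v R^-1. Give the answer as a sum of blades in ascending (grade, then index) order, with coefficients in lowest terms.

~R = 6 e_{1} + 8 e_{2} + e_{4}, and R ~R = 101, so R^-1 = ~R / (101).
R v = \frac{19}{5} + \frac{128}{5} e_{1} e_{2} - 54 e_{1} e_{3} + 20 e_{1} e_{4} - 72 e_{2} e_{3} + \frac{112}{5} e_{2} e_{4} + 9 e_{3} e_{4}
Answer: \frac{1238}{505} e_{1} - \frac{504}{505} e_{2} + 9 e_{3} - \frac{1477}{505} e_{4}


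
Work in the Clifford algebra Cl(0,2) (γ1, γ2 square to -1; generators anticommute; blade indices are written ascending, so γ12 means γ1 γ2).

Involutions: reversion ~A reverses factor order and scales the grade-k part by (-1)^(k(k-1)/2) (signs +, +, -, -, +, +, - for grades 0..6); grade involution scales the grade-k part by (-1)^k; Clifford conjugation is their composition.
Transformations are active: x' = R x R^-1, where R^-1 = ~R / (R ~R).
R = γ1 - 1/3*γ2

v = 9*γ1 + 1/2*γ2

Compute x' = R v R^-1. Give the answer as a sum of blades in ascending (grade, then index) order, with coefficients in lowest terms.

~R = γ1 - 1/3*γ2, and R ~R = -10/9, so R^-1 = ~R / (-10/9).
R v = -53/6 + 7/2*γ12
Answer: 69/10*γ1 - 29/5*γ2


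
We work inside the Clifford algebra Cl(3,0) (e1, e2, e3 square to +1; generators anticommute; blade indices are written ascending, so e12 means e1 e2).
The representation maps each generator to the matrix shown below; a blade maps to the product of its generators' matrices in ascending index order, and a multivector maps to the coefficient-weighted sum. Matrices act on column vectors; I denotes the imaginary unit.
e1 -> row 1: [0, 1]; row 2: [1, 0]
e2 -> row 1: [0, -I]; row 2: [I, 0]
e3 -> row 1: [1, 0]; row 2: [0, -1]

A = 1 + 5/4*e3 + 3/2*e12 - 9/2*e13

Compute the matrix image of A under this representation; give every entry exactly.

Bivector images (products of the table entries): rho(e12) = rho(e1)rho(e2) = row 1: [I, 0]; row 2: [0, -I]; rho(e13) = rho(e1)rho(e3) = row 1: [0, -1]; row 2: [1, 0].
M = (1)*1 + (5/4)*rho(e3) + (3/2)*rho(e12) + (-9/2)*rho(e13), summed entrywise (1 is the identity matrix):
Answer: row 1: [9/4 + 3*I/2, 9/2]; row 2: [-9/2, -1/4 - 3*I/2]


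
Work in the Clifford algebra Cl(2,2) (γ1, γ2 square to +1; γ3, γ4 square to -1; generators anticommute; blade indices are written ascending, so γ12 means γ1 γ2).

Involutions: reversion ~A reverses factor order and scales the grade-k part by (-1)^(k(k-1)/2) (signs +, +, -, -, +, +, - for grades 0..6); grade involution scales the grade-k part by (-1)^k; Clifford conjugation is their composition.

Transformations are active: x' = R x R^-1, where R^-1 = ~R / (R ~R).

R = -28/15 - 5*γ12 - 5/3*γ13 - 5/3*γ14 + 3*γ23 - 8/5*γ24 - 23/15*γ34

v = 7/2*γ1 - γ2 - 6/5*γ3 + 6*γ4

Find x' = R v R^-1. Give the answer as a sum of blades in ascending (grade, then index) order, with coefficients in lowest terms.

~R = -28/15 + 5*γ12 + 5/3*γ13 + 5/3*γ14 - 3*γ23 + 8/5*γ24 + 23/15*γ34, and R ~R = 343/25, so R^-1 = ~R / (343/25).
R v = 97/15*γ1 + 977/30*γ2 + 3041/150*γ3 - 769/150*γ4 + 89/6*γ123 - 559/15*γ124 - 521/30*γ134 + 1321/75*γ234
Answer: -14603/882*γ1 - 4666/735*γ2 - 33112/2205*γ3 + 7817/735*γ4


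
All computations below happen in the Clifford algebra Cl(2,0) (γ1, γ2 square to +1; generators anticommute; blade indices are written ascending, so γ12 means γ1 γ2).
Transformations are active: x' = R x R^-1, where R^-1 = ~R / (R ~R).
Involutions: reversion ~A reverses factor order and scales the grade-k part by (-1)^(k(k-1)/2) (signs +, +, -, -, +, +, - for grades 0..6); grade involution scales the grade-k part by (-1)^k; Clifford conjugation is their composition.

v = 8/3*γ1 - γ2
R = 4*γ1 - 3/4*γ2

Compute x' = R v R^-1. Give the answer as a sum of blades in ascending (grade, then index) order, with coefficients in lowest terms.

~R = 4*γ1 - 3/4*γ2, and R ~R = 265/16, so R^-1 = ~R / (265/16).
R v = 137/12 - 2*γ12
Answer: 2264/795*γ1 - 9/265*γ2


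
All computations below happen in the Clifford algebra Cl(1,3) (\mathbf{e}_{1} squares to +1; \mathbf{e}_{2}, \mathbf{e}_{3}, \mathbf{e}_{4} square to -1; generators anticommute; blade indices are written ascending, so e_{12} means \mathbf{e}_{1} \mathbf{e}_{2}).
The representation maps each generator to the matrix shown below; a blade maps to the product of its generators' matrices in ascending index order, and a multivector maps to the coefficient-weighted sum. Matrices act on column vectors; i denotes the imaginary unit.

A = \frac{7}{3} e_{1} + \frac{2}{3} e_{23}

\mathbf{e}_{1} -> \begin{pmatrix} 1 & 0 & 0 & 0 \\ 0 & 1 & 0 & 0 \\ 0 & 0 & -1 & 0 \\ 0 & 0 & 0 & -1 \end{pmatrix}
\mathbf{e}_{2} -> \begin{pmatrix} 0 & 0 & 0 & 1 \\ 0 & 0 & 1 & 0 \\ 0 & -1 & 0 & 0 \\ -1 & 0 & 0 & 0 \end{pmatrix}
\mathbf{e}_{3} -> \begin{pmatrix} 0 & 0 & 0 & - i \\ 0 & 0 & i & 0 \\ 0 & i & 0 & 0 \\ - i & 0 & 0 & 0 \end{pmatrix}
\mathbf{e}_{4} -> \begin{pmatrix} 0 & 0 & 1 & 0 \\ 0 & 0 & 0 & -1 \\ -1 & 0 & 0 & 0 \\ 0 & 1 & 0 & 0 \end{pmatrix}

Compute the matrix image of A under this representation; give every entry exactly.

Bivector images (products of the table entries): rho(e_{23}) = rho(\mathbf{e}_{2})rho(\mathbf{e}_{3}) = \begin{pmatrix} - i & 0 & 0 & 0 \\ 0 & i & 0 & 0 \\ 0 & 0 & - i & 0 \\ 0 & 0 & 0 & i \end{pmatrix}.
M = (\frac{7}{3})*rho(e_{1}) + (\frac{2}{3})*rho(e_{23}), summed entrywise:
Answer: \begin{pmatrix} \frac{7}{3} - \frac{2 i}{3} & 0 & 0 & 0 \\ 0 & \frac{7}{3} + \frac{2 i}{3} & 0 & 0 \\ 0 & 0 & - \frac{7}{3} - \frac{2 i}{3} & 0 \\ 0 & 0 & 0 & - \frac{7}{3} + \frac{2 i}{3} \end{pmatrix}


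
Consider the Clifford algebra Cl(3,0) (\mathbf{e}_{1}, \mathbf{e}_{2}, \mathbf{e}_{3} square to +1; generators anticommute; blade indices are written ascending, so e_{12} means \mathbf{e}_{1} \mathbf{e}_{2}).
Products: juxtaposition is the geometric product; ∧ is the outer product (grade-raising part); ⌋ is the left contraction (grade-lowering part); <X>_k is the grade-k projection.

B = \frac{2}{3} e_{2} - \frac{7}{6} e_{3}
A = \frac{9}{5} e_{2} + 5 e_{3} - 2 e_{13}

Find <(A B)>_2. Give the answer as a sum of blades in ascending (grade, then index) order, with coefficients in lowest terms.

step 1: -\frac{139}{30} + \frac{7}{3} e_{1} - \frac{163}{30} e_{23} + \frac{4}{3} e_{123}
step 2: -\frac{163}{30} e_{23}
Answer: -\frac{163}{30} e_{23}


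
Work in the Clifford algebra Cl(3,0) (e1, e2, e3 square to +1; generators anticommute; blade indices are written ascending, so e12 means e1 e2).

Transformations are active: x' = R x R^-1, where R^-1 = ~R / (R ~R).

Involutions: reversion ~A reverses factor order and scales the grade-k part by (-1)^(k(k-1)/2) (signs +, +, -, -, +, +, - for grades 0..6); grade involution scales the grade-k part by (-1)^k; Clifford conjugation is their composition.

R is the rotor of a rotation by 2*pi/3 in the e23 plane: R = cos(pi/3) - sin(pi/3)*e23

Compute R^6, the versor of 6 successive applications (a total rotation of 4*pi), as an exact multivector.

Half-angle bookkeeping: 6 applications in e23 add up to rotor phase 6*pi/3 = 2*pi, so R^6 = cos(2*pi) - sin(2*pi)*e23.
cos(2*pi) = 1 and sin(2*pi) = 0, so R^6 = 1. The total rotation 4*pi is 2 full turns, so every vector returns to itself, yet the rotor is +1, back on the identity sheet (an even number of 2*pi turns).
Answer: 1
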